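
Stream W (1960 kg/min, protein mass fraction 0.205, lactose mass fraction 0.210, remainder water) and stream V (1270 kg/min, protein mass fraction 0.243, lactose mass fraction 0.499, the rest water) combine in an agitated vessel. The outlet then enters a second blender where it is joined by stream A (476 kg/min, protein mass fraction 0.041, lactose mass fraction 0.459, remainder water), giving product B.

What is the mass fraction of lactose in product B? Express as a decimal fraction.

Overall, product flow = 3706 kg/min.
lactose in = 1960×0.210 + 1270×0.499 + 476×0.459 = 1263.8 kg/min.
lactose fraction in B = 0.341.

0.341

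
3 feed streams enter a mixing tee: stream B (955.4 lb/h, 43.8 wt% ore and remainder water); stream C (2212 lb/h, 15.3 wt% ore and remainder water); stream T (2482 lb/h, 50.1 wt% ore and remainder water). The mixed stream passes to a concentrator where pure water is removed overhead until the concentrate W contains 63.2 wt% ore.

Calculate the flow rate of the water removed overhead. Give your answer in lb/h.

ore entering = 955.4×0.438 + 2212×0.153 + 2482×0.501 = 2000.4 lb/h.
All ore reports to W, so W = 2000.4/0.632 = 3165.2 lb/h.
Total feed = 5649.4 lb/h; overhead = 5649.4 − 3165.2 = 2484.2 lb/h.

2484 lb/h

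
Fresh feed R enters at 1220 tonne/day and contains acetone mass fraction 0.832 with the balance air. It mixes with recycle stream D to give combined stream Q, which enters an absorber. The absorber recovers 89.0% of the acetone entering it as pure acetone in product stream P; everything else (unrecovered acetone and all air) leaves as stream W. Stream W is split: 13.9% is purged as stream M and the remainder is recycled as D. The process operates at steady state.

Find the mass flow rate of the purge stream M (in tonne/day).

air enters only via R and leaves only via the purge: 1220×0.168 = 0.139×(air in W), and the absorber passes all air, so air in Q = air in W = 1474.5 tonne/day.
acetone in Q: m_A = 1220×0.832 + (1−0.139)·(1−0.890)·m_A, so m_A = 1015/0.9053 = 1121.2 tonne/day.
W = (1−0.890)×1121.2 + 1474.5 = 1597.9 tonne/day.
Purge M = 0.139×1597.9 = 222.1 tonne/day.

222.1 tonne/day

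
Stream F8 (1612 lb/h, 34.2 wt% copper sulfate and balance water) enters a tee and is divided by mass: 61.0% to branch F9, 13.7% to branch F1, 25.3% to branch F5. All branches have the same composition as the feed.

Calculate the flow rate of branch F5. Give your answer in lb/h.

407.8 lb/h

Branch F5 flow = 0.253×1612 = 407.84 lb/h.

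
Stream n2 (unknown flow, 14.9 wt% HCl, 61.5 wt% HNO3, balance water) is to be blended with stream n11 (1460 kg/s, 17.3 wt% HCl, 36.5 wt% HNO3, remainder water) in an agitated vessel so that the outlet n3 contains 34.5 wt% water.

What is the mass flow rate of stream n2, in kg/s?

Let n2 be the unknown flow. Total out = 1460 + n2.
water balance: 674.52 + 0.236·n2 = 0.345·(1460 + n2)
(0.236 − 0.345)·n2 = 0.345×1460 − 674.52 = -170.82
n2 = -170.82 / -0.109 = 1567.2 kg/s

1567 kg/s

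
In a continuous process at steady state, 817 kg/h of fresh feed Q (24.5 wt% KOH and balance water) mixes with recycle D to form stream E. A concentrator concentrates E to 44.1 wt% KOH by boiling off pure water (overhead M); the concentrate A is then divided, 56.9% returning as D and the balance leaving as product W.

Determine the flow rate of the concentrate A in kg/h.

Overall KOH balance (none leaves overhead): KOH in fresh feed = KOH in product, i.e. 817×0.245 = (1−0.569)·A·0.441.
A = 200.16/(0.441×0.431) = 1053.1 kg/h.

1053 kg/h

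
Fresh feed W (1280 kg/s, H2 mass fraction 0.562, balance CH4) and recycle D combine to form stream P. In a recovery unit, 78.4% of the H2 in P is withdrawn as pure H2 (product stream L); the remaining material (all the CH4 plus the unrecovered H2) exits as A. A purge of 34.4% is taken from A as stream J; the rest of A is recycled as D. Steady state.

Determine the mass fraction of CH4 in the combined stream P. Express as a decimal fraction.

0.660

CH4 enters only via W and leaves only via the purge: 1280×0.438 = 0.344×(CH4 in A), and the recovery unit passes all CH4, so CH4 in P = CH4 in A = 1629.8 kg/s.
H2 in P: m_A = 1280×0.562 + (1−0.344)·(1−0.784)·m_A, so m_A = 719.36/0.8583 = 838.12 kg/s.
P = 838.12 + 1629.8 = 2467.9 kg/s.
CH4 fraction in P = 1629.8/2467.9 = 0.660.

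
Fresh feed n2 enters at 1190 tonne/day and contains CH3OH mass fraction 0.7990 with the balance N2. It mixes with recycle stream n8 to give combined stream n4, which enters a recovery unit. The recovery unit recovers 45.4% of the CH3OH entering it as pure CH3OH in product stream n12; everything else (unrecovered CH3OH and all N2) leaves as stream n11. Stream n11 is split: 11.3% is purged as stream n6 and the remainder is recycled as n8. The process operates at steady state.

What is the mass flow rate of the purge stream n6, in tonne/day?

352.9 tonne/day

N2 enters only via n2 and leaves only via the purge: 1190×0.201 = 0.113×(N2 in n11), and the recovery unit passes all N2, so N2 in n4 = N2 in n11 = 2116.7 tonne/day.
CH3OH in n4: m_A = 1190×0.799 + (1−0.113)·(1−0.454)·m_A, so m_A = 950.81/0.5157 = 1843.7 tonne/day.
n11 = (1−0.454)×1843.7 + 2116.7 = 3123.4 tonne/day.
Purge n6 = 0.113×3123.4 = 352.94 tonne/day.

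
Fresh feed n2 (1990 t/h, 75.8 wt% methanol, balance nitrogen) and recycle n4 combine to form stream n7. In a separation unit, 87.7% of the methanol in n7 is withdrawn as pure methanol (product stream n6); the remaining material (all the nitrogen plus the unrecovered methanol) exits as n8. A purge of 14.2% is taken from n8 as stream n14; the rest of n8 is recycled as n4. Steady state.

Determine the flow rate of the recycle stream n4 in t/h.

nitrogen enters only via n2 and leaves only via the purge: 1990×0.242 = 0.142×(nitrogen in n8), and the separation unit passes all nitrogen, so nitrogen in n7 = nitrogen in n8 = 3391.4 t/h.
methanol in n7: m_A = 1990×0.758 + (1−0.142)·(1−0.877)·m_A, so m_A = 1508.4/0.8945 = 1686.4 t/h.
n8 = (1−0.877)×1686.4 + 3391.4 = 3598.8 t/h.
Recycle n4 = (1−0.142)×3598.8 = 3087.8 t/h.

3088 t/h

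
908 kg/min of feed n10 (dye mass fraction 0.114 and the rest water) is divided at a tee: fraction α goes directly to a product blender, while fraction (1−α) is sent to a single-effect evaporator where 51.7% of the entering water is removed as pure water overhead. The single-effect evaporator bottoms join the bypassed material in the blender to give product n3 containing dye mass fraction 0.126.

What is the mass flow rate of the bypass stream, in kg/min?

All 908×0.114 = 103.51 kg/min of dye reaches n3, so n3 = 103.51/0.126 = 821.52 kg/min and vapour = 86.476 kg/min.
The evaporator receives (1−α)·908 of feed at 0.886 water and removes 0.517 of that water:
0.517×0.886×(1−α)×908 = 86.476
(1−α) = 86.476/415.92 = 0.2079;  α = 0.7921.
Bypass flow = 0.7921×908 = 719.21 kg/min.

719.2 kg/min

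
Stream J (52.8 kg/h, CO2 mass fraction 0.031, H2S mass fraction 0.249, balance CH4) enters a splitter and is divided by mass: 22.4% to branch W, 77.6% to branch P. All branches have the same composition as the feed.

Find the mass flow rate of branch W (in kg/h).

Branch W flow = 0.224×52.8 = 11.827 kg/h.

11.83 kg/h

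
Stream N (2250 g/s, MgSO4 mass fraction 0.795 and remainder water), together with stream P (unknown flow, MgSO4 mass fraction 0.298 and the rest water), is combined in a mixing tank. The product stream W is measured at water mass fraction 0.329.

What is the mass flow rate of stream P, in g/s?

748 g/s

Let P be the unknown flow. Total out = 2250 + P.
water balance: 461.25 + 0.702·P = 0.329·(2250 + P)
(0.702 − 0.329)·P = 0.329×2250 − 461.25 = 279
P = 279 / 0.373 = 747.99 g/s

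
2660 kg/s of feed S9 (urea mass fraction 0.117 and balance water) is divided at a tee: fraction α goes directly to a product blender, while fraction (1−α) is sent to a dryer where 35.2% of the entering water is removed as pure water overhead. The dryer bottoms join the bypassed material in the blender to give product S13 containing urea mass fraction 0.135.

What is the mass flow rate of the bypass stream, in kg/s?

1519 kg/s

All 2660×0.117 = 311.22 kg/s of urea reaches S13, so S13 = 311.22/0.135 = 2305.3 kg/s and vapour = 354.67 kg/s.
The evaporator receives (1−α)·2660 of feed at 0.883 water and removes 0.352 of that water:
0.352×0.883×(1−α)×2660 = 354.67
(1−α) = 354.67/826.77 = 0.4290;  α = 0.5710.
Bypass flow = 0.5710×2660 = 1518.9 kg/s.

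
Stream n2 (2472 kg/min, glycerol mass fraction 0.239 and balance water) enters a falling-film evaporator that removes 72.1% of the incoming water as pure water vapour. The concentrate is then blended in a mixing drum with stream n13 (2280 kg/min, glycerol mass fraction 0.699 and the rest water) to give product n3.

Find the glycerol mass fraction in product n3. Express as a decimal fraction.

0.643

Vapour removed = 0.721×0.761×2472 = 1356.3 kg/min; concentrate = 1115.7 kg/min.
glycerol reaching the mixer = 590.81 (from concentrate) + 2280×0.699 = 2184.5 kg/min.
Product flow = 1115.7 + 2280 = 3395.7 kg/min; glycerol fraction = 0.643.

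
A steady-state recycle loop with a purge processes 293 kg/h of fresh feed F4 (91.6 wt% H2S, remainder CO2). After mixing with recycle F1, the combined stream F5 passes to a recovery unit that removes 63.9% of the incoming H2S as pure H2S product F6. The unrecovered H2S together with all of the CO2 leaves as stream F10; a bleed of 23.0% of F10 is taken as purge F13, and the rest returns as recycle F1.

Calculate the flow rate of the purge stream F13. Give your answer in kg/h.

CO2 enters only via F4 and leaves only via the purge: 293×0.084 = 0.230×(CO2 in F10), and the recovery unit passes all CO2, so CO2 in F5 = CO2 in F10 = 107.01 kg/h.
H2S in F5: m_A = 293×0.916 + (1−0.230)·(1−0.639)·m_A, so m_A = 268.39/0.7220 = 371.71 kg/h.
F10 = (1−0.639)×371.71 + 107.01 = 241.2 kg/h.
Purge F13 = 0.230×241.2 = 55.475 kg/h.

55.48 kg/h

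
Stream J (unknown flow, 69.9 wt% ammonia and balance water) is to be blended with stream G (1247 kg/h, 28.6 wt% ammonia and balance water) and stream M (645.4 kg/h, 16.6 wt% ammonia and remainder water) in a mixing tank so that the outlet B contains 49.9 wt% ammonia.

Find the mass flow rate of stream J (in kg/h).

2403 kg/h

Let J be the unknown flow. Total out = 1892.4 + J.
ammonia balance: 463.78 + 0.699·J = 0.499·(1892.4 + J)
(0.699 − 0.499)·J = 0.499×1892.4 − 463.78 = 480.53
J = 480.53 / 0.200 = 2402.6 kg/h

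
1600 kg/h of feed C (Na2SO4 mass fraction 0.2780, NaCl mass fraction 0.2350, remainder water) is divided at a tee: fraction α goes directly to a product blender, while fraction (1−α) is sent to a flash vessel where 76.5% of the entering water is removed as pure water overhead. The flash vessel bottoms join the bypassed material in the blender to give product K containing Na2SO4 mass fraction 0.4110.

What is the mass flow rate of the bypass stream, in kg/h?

All 1600×0.278 = 444.8 kg/h of Na2SO4 reaches K, so K = 444.8/0.411 = 1082.2 kg/h and vapour = 517.76 kg/h.
The evaporator receives (1−α)·1600 of feed at 0.487 water and removes 0.765 of that water:
0.765×0.487×(1−α)×1600 = 517.76
(1−α) = 517.76/596.09 = 0.8686;  α = 0.1314.
Bypass flow = 0.1314×1600 = 210.24 kg/h.

210.2 kg/h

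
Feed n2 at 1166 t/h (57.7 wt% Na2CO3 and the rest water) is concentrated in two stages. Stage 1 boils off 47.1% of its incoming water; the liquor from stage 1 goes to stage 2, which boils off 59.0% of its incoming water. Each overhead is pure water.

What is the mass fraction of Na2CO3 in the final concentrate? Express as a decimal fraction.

0.863

water in feed = 1166×0.423 = 493.22 t/h.
After stage 1: water left = (1−0.471)×493.22 = 260.91; stream total = 933.69 t/h.
After stage 2: water left = (1−0.590)×260.91 = 106.97; final concentrate = 779.76 t/h.
Na2CO3 fraction = 672.78/779.76 = 0.863.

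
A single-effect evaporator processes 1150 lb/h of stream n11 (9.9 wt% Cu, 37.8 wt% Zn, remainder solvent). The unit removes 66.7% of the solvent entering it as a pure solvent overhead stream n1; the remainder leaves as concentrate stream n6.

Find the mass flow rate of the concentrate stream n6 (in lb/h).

solvent entering = 1150×0.523 = 601.45 lb/h; overhead removed = 0.667×601.45 = 401.17 lb/h.
Concentrate = 1150 − 401.17 = 748.83 lb/h.

748.8 lb/h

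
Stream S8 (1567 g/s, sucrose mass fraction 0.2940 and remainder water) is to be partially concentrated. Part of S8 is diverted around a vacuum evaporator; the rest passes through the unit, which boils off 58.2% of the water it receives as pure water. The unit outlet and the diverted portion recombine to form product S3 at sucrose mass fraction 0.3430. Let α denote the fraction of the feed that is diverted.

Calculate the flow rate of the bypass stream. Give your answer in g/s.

1022 g/s

All 1567×0.294 = 460.7 g/s of sucrose reaches S3, so S3 = 460.7/0.343 = 1343.1 g/s and vapour = 223.86 g/s.
The evaporator receives (1−α)·1567 of feed at 0.706 water and removes 0.582 of that water:
0.582×0.706×(1−α)×1567 = 223.86
(1−α) = 223.86/643.87 = 0.3477;  α = 0.6523.
Bypass flow = 0.6523×1567 = 1022.2 g/s.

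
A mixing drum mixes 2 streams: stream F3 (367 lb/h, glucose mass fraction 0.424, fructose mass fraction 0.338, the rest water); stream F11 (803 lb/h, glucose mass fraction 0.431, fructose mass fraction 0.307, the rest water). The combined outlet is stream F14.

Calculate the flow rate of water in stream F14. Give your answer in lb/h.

297.7 lb/h

water out = water in = 367×0.238 + 803×0.262 = 297.73 lb/h.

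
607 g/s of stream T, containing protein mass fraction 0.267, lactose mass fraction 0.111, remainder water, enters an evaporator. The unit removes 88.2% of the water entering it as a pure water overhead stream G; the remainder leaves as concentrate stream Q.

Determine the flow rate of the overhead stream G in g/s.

water entering = 607×0.622 = 377.55 g/s; overhead removed = 0.882×377.55 = 333 g/s.

333 g/s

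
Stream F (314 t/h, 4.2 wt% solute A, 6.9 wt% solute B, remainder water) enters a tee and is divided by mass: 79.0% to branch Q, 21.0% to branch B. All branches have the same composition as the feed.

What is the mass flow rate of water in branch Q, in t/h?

220.5 t/h

Branch Q total = 0.790×314 = 248.06 t/h.
water in Q = 0.889×248.06 = 220.53 t/h.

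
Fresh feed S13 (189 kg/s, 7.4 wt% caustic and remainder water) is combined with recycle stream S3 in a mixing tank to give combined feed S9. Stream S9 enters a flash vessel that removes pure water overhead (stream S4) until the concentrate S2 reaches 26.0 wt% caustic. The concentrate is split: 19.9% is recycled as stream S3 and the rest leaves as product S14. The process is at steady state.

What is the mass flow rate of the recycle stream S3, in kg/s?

Overall caustic balance (none leaves overhead): caustic in fresh feed = caustic in product, i.e. 189×0.074 = (1−0.199)·S2·0.260.
S2 = 13.986/(0.260×0.801) = 67.156 kg/s.
Recycle S3 = 0.199×67.156 = 13.364 kg/s.

13.36 kg/s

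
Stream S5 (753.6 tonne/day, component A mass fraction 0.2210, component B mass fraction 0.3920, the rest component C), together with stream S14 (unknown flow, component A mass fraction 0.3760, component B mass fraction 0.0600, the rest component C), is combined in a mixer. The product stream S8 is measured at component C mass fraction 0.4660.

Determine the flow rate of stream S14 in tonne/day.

Let S14 be the unknown flow. Total out = 753.6 + S14.
component C balance: 291.64 + 0.564·S14 = 0.466·(753.6 + S14)
(0.564 − 0.466)·S14 = 0.466×753.6 − 291.64 = 59.534
S14 = 59.534 / 0.098 = 607.49 tonne/day

607.5 tonne/day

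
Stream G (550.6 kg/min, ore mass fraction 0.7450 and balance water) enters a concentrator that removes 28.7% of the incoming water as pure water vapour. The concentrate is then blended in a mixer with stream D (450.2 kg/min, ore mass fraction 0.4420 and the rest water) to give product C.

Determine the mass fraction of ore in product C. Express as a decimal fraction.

Vapour removed = 0.287×0.255×550.6 = 40.296 kg/min; concentrate = 510.3 kg/min.
ore reaching the mixer = 410.2 (from concentrate) + 450.2×0.442 = 609.19 kg/min.
Product flow = 510.3 + 450.2 = 960.5 kg/min; ore fraction = 0.6342.

0.6342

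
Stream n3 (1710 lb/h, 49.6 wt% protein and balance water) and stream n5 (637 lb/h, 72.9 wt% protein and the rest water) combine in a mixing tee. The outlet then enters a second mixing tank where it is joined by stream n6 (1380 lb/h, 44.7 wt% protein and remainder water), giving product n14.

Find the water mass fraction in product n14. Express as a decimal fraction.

Overall, product flow = 3727 lb/h.
water in = 1710×0.504 + 637×0.271 + 1380×0.553 = 1797.6 lb/h.
water fraction in n14 = 0.482.

0.482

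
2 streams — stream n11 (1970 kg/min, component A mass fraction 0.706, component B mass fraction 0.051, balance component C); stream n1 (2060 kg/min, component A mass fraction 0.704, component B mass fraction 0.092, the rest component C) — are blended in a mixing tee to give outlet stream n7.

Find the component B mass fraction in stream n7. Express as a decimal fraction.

Total flow out = 1970 + 2060 = 4030 kg/min.
component B in = 1970×0.051 + 2060×0.092 = 289.99 kg/min.
component B mass fraction in n7 = 289.99/4030 = 0.072.

0.072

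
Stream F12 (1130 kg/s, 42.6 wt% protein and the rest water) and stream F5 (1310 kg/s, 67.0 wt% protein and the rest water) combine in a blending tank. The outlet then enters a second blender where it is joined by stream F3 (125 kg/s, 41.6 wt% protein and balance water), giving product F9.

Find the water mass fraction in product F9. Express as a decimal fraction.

0.4499

Overall, product flow = 2565 kg/s.
water in = 1130×0.574 + 1310×0.330 + 125×0.584 = 1153.9 kg/s.
water fraction in F9 = 0.4499.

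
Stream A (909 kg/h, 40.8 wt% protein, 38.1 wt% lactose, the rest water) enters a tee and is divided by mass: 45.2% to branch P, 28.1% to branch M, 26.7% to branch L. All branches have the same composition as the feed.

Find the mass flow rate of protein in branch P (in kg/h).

Branch P total = 0.452×909 = 410.87 kg/h.
protein in P = 0.408×410.87 = 167.63 kg/h.

167.6 kg/h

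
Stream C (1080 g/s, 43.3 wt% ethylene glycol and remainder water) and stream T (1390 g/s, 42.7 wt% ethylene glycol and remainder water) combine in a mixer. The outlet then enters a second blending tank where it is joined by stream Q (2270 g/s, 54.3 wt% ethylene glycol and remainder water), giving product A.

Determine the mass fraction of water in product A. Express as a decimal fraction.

0.516

Overall, product flow = 4740 g/s.
water in = 1080×0.567 + 1390×0.573 + 2270×0.457 = 2446.2 g/s.
water fraction in A = 0.516.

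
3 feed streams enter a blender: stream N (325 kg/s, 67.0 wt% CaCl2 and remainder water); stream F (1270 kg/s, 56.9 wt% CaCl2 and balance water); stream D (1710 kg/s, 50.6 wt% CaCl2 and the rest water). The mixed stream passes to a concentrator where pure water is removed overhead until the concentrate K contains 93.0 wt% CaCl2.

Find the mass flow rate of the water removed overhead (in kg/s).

1363 kg/s

CaCl2 entering = 325×0.670 + 1270×0.569 + 1710×0.506 = 1805.6 kg/s.
All CaCl2 reports to K, so K = 1805.6/0.930 = 1941.5 kg/s.
Total feed = 3305 kg/s; overhead = 3305 − 1941.5 = 1363.5 kg/s.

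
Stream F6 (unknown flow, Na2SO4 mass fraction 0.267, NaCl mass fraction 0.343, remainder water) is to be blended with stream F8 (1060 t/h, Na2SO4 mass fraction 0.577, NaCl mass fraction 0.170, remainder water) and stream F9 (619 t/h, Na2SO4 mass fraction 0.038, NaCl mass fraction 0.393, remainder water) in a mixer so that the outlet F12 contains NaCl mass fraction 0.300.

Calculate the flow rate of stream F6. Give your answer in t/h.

Let F6 be the unknown flow. Total out = 1679 + F6.
NaCl balance: 423.47 + 0.343·F6 = 0.300·(1679 + F6)
(0.343 − 0.300)·F6 = 0.300×1679 − 423.47 = 80.233
F6 = 80.233 / 0.043 = 1865.9 t/h

1866 t/h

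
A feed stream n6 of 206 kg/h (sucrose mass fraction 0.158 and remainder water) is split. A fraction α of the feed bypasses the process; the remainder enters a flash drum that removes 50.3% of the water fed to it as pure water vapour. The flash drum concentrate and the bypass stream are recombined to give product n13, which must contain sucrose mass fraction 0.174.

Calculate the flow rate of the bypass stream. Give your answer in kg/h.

All 206×0.158 = 32.548 kg/h of sucrose reaches n13, so n13 = 32.548/0.174 = 187.06 kg/h and vapour = 18.943 kg/h.
The evaporator receives (1−α)·206 of feed at 0.842 water and removes 0.503 of that water:
0.503×0.842×(1−α)×206 = 18.943
(1−α) = 18.943/87.246 = 0.2171;  α = 0.7829.
Bypass flow = 0.7829×206 = 161.27 kg/h.

161.3 kg/h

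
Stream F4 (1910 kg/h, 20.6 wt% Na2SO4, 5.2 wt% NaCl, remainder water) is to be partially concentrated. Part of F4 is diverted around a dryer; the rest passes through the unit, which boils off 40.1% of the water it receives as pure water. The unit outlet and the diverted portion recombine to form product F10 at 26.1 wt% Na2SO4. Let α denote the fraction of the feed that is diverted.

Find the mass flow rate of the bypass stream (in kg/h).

All 1910×0.206 = 393.46 kg/h of Na2SO4 reaches F10, so F10 = 393.46/0.261 = 1507.5 kg/h and vapour = 402.49 kg/h.
The evaporator receives (1−α)·1910 of feed at 0.742 water and removes 0.401 of that water:
0.401×0.742×(1−α)×1910 = 402.49
(1−α) = 402.49/568.31 = 0.7082;  α = 0.2918.
Bypass flow = 0.2918×1910 = 557.28 kg/h.

557.3 kg/h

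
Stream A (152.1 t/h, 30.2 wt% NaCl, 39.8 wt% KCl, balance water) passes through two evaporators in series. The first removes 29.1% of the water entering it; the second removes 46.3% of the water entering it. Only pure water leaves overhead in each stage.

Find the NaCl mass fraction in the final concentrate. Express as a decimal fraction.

water in feed = 152.1×0.300 = 45.63 t/h.
After stage 1: water left = (1−0.291)×45.63 = 32.352; stream total = 138.82 t/h.
After stage 2: water left = (1−0.463)×32.352 = 17.373; final concentrate = 123.84 t/h.
NaCl fraction = 45.934/123.84 = 0.371.

0.371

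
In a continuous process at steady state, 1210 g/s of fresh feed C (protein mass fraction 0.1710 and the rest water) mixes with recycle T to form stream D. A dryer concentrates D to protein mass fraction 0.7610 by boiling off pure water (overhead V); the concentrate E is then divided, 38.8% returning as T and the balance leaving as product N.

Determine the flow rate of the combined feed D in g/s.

1382 g/s

Overall protein balance (none leaves overhead): protein in fresh feed = protein in product, i.e. 1210×0.171 = (1−0.388)·E·0.761.
E = 206.91/(0.761×0.612) = 444.27 g/s.
Recycle T = 0.388×444.27 = 172.38 g/s.
Combined feed D = 1210 + 172.38 = 1382.4 g/s.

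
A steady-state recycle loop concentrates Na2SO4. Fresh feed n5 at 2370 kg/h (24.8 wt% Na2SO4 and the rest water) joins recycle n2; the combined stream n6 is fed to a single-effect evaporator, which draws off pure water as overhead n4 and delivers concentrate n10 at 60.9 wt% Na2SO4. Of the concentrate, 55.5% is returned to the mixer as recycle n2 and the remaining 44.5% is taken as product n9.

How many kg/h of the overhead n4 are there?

1405 kg/h

Overall Na2SO4 balance (none leaves overhead): Na2SO4 in fresh feed = Na2SO4 in product, i.e. 2370×0.248 = (1−0.555)·n10·0.609.
n10 = 587.76/(0.609×0.445) = 2168.8 kg/h.
Recycle n2 = 0.555×2168.8 = 1203.7 kg/h.
Combined feed n6 = 2370 + 1203.7 = 3573.7 kg/h.
Overhead n4 = n6 − n10 = 3573.7 − 2168.8 = 1404.9 kg/h.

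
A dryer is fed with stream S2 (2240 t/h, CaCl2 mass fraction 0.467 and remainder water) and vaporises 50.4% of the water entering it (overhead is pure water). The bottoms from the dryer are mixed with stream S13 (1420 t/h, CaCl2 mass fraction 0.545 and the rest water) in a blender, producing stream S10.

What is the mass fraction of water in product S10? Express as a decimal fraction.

0.405

Vapour removed = 0.504×0.533×2240 = 601.74 t/h; concentrate = 1638.3 t/h.
water reaching the mixer = 592.18 (from concentrate) + 1420×0.455 = 1238.3 t/h.
Product flow = 1638.3 + 1420 = 3058.3 t/h; water fraction = 0.405.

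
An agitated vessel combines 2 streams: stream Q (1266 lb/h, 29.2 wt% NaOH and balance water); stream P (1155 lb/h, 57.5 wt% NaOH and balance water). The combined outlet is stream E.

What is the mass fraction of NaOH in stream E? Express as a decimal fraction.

0.427

Total flow out = 1266 + 1155 = 2421 lb/h.
NaOH in = 1266×0.292 + 1155×0.575 = 1033.8 lb/h.
NaOH mass fraction in E = 1033.8/2421 = 0.427.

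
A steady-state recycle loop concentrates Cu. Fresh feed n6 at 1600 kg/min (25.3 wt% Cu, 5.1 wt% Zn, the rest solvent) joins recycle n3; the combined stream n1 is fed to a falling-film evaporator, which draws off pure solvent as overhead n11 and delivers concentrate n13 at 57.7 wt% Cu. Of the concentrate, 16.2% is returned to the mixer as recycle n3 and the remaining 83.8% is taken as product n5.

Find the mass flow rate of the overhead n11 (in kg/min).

898.4 kg/min

Overall Cu balance (none leaves overhead): Cu in fresh feed = Cu in product, i.e. 1600×0.253 = (1−0.162)·n13·0.577.
n13 = 404.8/(0.577×0.838) = 837.18 kg/min.
Recycle n3 = 0.162×837.18 = 135.62 kg/min.
Combined feed n1 = 1600 + 135.62 = 1735.6 kg/min.
Overhead n11 = n1 − n13 = 1735.6 − 837.18 = 898.44 kg/min.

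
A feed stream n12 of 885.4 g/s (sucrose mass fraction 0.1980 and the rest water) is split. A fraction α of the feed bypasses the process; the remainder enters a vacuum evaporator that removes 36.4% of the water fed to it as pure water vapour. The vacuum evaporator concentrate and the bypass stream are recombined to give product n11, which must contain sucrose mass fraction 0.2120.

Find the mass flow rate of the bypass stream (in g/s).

685.1 g/s

All 885.4×0.198 = 175.31 g/s of sucrose reaches n11, so n11 = 175.31/0.212 = 826.93 g/s and vapour = 58.47 g/s.
The evaporator receives (1−α)·885.4 of feed at 0.802 water and removes 0.364 of that water:
0.364×0.802×(1−α)×885.4 = 58.47
(1−α) = 58.47/258.47 = 0.2262;  α = 0.7738.
Bypass flow = 0.7738×885.4 = 685.11 g/s.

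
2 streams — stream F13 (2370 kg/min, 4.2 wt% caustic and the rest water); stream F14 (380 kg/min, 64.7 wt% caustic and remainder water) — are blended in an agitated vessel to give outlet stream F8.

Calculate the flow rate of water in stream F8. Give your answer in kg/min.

2405 kg/min

water out = water in = 2370×0.958 + 380×0.353 = 2404.6 kg/min.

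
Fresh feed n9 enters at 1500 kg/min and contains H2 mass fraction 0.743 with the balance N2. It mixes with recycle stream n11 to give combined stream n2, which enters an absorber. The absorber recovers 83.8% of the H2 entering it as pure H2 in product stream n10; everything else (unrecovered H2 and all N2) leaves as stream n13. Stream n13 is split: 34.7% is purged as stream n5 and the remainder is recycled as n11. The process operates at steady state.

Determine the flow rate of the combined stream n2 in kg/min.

2357 kg/min

N2 enters only via n9 and leaves only via the purge: 1500×0.257 = 0.347×(N2 in n13), and the absorber passes all N2, so N2 in n2 = N2 in n13 = 1111 kg/min.
H2 in n2: m_A = 1500×0.743 + (1−0.347)·(1−0.838)·m_A, so m_A = 1114.5/0.8942 = 1246.3 kg/min.
n2 = 1246.3 + 1111 = 2357.3 kg/min.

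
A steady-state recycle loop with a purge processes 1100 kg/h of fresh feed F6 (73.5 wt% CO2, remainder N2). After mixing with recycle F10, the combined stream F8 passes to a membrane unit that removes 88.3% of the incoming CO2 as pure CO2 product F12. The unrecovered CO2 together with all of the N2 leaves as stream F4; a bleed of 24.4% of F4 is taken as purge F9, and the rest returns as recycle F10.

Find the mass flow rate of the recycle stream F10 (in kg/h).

981.6 kg/h

N2 enters only via F6 and leaves only via the purge: 1100×0.265 = 0.244×(N2 in F4), and the membrane unit passes all N2, so N2 in F8 = N2 in F4 = 1194.7 kg/h.
CO2 in F8: m_A = 1100×0.735 + (1−0.244)·(1−0.883)·m_A, so m_A = 808.5/0.9115 = 886.95 kg/h.
F4 = (1−0.883)×886.95 + 1194.7 = 1298.4 kg/h.
Recycle F10 = (1−0.244)×1298.4 = 981.62 kg/h.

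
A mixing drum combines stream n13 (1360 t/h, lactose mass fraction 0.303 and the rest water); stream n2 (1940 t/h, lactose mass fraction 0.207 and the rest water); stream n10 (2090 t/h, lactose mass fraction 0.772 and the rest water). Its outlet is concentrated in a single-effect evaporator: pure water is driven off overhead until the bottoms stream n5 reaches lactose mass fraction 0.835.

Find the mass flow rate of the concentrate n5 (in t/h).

lactose entering = 1360×0.303 + 1940×0.207 + 2090×0.772 = 2427.1 t/h.
All lactose reports to n5, so n5 = 2427.1/0.835 = 2906.8 t/h.

2907 t/h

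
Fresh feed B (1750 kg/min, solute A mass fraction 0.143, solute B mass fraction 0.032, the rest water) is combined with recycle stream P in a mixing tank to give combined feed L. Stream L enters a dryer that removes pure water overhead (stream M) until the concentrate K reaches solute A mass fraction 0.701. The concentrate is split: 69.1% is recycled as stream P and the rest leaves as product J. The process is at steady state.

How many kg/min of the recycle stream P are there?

798.3 kg/min

Overall solute A balance (none leaves overhead): solute A in fresh feed = solute A in product, i.e. 1750×0.143 = (1−0.691)·K·0.701.
K = 250.25/(0.701×0.309) = 1155.3 kg/min.
Recycle P = 0.691×1155.3 = 798.32 kg/min.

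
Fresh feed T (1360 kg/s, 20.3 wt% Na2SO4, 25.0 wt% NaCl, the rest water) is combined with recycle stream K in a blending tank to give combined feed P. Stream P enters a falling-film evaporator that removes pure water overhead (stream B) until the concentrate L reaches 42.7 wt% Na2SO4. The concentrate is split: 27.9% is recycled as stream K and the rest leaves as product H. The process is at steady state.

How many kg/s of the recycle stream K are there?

250.2 kg/s

Overall Na2SO4 balance (none leaves overhead): Na2SO4 in fresh feed = Na2SO4 in product, i.e. 1360×0.203 = (1−0.279)·L·0.427.
L = 276.08/(0.427×0.721) = 896.75 kg/s.
Recycle K = 0.279×896.75 = 250.19 kg/s.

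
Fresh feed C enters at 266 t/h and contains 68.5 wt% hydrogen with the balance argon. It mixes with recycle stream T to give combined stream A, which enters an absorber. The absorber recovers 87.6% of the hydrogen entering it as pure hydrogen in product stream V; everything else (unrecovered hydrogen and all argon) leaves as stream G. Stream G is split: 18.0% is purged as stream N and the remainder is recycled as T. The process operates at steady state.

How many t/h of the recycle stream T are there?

argon enters only via C and leaves only via the purge: 266×0.315 = 0.180×(argon in G), and the absorber passes all argon, so argon in A = argon in G = 465.5 t/h.
hydrogen in A: m_A = 266×0.685 + (1−0.180)·(1−0.876)·m_A, so m_A = 182.21/0.8983 = 202.83 t/h.
G = (1−0.876)×202.83 + 465.5 = 490.65 t/h.
Recycle T = (1−0.180)×490.65 = 402.33 t/h.

402.3 t/h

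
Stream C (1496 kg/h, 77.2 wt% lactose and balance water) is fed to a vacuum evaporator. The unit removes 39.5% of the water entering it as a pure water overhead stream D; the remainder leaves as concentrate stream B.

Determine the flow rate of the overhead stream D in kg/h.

134.7 kg/h

water entering = 1496×0.228 = 341.09 kg/h; overhead removed = 0.395×341.09 = 134.73 kg/h.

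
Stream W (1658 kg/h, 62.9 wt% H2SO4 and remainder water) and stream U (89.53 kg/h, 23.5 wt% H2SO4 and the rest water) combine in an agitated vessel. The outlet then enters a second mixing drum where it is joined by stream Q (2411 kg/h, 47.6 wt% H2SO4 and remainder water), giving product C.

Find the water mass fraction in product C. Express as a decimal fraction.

0.4682

Overall, product flow = 4158.5 kg/h.
water in = 1658×0.371 + 89.53×0.765 + 2411×0.524 = 1947 kg/h.
water fraction in C = 0.4682.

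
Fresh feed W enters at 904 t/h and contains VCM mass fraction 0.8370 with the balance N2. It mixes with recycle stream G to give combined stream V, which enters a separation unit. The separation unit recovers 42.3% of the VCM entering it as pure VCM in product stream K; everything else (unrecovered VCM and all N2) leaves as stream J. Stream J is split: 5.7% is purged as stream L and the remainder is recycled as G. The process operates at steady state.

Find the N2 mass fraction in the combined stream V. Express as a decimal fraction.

0.6090

N2 enters only via W and leaves only via the purge: 904×0.163 = 0.057×(N2 in J), and the separation unit passes all N2, so N2 in V = N2 in J = 2585.1 t/h.
VCM in V: m_A = 904×0.837 + (1−0.057)·(1−0.423)·m_A, so m_A = 756.65/0.4559 = 1659.7 t/h.
V = 1659.7 + 2585.1 = 4244.8 t/h.
N2 fraction in V = 2585.1/4244.8 = 0.6090.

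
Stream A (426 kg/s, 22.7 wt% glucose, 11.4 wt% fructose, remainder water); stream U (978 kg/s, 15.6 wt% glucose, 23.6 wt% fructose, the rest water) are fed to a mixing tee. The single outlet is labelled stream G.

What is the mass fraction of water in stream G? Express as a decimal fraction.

Total flow out = 426 + 978 = 1404 kg/s.
water in = 426×0.659 + 978×0.608 = 875.36 kg/s.
water mass fraction in G = 875.36/1404 = 0.623.

0.623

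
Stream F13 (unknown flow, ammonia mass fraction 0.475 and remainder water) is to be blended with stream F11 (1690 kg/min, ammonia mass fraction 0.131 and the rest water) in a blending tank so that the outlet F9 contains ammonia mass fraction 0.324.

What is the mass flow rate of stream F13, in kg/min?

Let F13 be the unknown flow. Total out = 1690 + F13.
ammonia balance: 221.39 + 0.475·F13 = 0.324·(1690 + F13)
(0.475 − 0.324)·F13 = 0.324×1690 − 221.39 = 326.17
F13 = 326.17 / 0.151 = 2160.1 kg/min

2160 kg/min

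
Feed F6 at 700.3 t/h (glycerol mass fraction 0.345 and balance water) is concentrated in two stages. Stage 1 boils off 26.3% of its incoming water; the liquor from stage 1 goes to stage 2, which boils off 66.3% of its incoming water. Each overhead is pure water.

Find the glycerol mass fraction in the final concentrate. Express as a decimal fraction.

water in feed = 700.3×0.655 = 458.7 t/h.
After stage 1: water left = (1−0.263)×458.7 = 338.06; stream total = 579.66 t/h.
After stage 2: water left = (1−0.663)×338.06 = 113.93; final concentrate = 355.53 t/h.
glycerol fraction = 241.6/355.53 = 0.680.

0.680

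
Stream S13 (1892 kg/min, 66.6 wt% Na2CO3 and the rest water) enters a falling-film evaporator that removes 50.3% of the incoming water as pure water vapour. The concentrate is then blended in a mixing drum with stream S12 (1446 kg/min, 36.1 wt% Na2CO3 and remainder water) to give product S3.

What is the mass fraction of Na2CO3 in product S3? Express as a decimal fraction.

0.590

Vapour removed = 0.503×0.334×1892 = 317.86 kg/min; concentrate = 1574.1 kg/min.
Na2CO3 reaching the mixer = 1260.1 (from concentrate) + 1446×0.361 = 1782.1 kg/min.
Product flow = 1574.1 + 1446 = 3020.1 kg/min; Na2CO3 fraction = 0.590.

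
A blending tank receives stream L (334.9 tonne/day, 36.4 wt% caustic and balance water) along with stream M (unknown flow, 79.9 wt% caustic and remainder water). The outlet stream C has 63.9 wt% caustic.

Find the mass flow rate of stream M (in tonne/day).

575.6 tonne/day

Let M be the unknown flow. Total out = 334.9 + M.
caustic balance: 121.9 + 0.799·M = 0.639·(334.9 + M)
(0.799 − 0.639)·M = 0.639×334.9 − 121.9 = 92.097
M = 92.097 / 0.160 = 575.61 tonne/day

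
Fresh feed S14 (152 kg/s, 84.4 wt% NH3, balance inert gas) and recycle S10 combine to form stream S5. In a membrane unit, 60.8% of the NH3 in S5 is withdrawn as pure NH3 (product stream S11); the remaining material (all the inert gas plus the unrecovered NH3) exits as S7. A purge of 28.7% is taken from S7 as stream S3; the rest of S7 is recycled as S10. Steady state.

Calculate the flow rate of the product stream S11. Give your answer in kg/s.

108.3 kg/s

NH3 in S5: m_A = 152×0.844 + (1−0.287)·(1−0.608)·m_A, so m_A = 128.29/0.7205 = 178.05 kg/s.
Product S11 = 0.608×178.05 = 108.26 kg/s.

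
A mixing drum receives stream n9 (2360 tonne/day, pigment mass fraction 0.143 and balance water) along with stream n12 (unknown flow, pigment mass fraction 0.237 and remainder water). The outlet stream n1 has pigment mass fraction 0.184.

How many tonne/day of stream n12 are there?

Let n12 be the unknown flow. Total out = 2360 + n12.
pigment balance: 337.48 + 0.237·n12 = 0.184·(2360 + n12)
(0.237 − 0.184)·n12 = 0.184×2360 − 337.48 = 96.76
n12 = 96.76 / 0.053 = 1825.7 tonne/day

1826 tonne/day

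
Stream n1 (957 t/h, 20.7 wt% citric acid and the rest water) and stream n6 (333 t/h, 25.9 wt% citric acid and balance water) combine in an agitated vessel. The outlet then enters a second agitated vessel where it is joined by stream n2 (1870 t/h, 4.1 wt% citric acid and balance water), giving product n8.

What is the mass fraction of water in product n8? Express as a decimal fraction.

Overall, product flow = 3160 t/h.
water in = 957×0.793 + 333×0.741 + 1870×0.959 = 2799 t/h.
water fraction in n8 = 0.886.

0.886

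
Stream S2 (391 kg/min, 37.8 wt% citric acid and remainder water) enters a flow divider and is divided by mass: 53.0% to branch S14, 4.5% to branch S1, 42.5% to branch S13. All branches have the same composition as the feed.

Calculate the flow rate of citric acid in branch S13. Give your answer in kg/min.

62.81 kg/min

Branch S13 total = 0.425×391 = 166.17 kg/min.
citric acid in S13 = 0.378×166.17 = 62.814 kg/min.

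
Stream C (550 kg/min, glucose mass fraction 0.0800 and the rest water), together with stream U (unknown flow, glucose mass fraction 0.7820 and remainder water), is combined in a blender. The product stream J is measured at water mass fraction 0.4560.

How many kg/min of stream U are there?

1072 kg/min

Let U be the unknown flow. Total out = 550 + U.
water balance: 506 + 0.218·U = 0.456·(550 + U)
(0.218 − 0.456)·U = 0.456×550 − 506 = -255.2
U = -255.2 / -0.238 = 1072.3 kg/min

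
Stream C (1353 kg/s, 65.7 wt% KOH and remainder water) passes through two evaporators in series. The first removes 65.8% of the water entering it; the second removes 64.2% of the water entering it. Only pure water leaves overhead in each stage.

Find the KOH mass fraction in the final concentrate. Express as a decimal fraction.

water in feed = 1353×0.343 = 464.08 kg/s.
After stage 1: water left = (1−0.658)×464.08 = 158.72; stream total = 1047.6 kg/s.
After stage 2: water left = (1−0.642)×158.72 = 56.82; final concentrate = 945.74 kg/s.
KOH fraction = 888.92/945.74 = 0.9399.

0.9399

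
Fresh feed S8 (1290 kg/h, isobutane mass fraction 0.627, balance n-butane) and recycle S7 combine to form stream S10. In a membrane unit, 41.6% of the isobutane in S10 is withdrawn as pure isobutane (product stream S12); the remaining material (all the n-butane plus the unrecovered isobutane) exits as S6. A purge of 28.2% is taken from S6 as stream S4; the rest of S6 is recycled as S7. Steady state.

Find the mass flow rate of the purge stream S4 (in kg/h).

n-butane enters only via S8 and leaves only via the purge: 1290×0.373 = 0.282×(n-butane in S6), and the membrane unit passes all n-butane, so n-butane in S10 = n-butane in S6 = 1706.3 kg/h.
isobutane in S10: m_A = 1290×0.627 + (1−0.282)·(1−0.416)·m_A, so m_A = 808.83/0.5807 = 1392.9 kg/h.
S6 = (1−0.416)×1392.9 + 1706.3 = 2519.7 kg/h.
Purge S4 = 0.282×2519.7 = 710.56 kg/h.

710.6 kg/h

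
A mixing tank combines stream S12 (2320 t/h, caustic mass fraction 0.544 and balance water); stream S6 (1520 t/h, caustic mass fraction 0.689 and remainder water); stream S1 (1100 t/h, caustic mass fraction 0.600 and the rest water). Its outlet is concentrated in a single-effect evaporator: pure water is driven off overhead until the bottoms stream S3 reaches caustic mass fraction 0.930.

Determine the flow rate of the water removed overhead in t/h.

caustic entering = 2320×0.544 + 1520×0.689 + 1100×0.600 = 2969.4 t/h.
All caustic reports to S3, so S3 = 2969.4/0.930 = 3192.9 t/h.
Total feed = 4940 t/h; overhead = 4940 − 3192.9 = 1747.1 t/h.

1747 t/h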